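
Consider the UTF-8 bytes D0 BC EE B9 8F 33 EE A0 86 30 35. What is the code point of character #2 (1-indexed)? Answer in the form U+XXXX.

Offset 0: leading byte 0xD0 = 11010000 → 2-byte char #1 = D0 BC.
Offset 2: leading byte 0xEE = 11101110 → 3-byte char #2 = EE B9 8F.
Leading byte 0xEE = 11101110 matches 1110xxxx → 3-byte sequence.
Byte 1: 0xEE = 11101110, payload 1110 (4 bits).
Byte 2: 0xB9 = 10111001 (10xxxxxx ✓), payload 111001.
Byte 3: 0x8F = 10001111 (10xxxxxx ✓), payload 001111.
Concatenate: 1110111001001111 = 0xEE4F (16 bits → U+EE4F).

U+EE4F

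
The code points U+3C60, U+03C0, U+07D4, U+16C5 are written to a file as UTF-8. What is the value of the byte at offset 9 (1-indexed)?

0x9B

1-indexed offset 9 is 0-indexed offset 8.
U+3C60 → 3-byte form E3 B1 A0 at offsets 0–2.
U+03C0 → 2-byte form CF 80 at offsets 3–4.
U+07D4 → 2-byte form DF 94 at offsets 5–6.
U+16C5 → 3-byte form E1 9B 85 at offsets 7–9.
Offset 8 falls in char 4's range; it's byte 2 of E1 9B 85 = 0x9B.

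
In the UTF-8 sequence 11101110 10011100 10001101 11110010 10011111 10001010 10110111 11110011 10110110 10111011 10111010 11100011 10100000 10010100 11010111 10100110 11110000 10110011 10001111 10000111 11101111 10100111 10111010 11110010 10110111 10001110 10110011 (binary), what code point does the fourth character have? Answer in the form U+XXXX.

Offset 0: leading byte 0xEE = 11101110 → 3-byte char #1 = EE 9C 8D.
Offset 3: leading byte 0xF2 = 11110010 → 4-byte char #2 = F2 9F 8A B7.
Offset 7: leading byte 0xF3 = 11110011 → 4-byte char #3 = F3 B6 BB BA.
Offset 11: leading byte 0xE3 = 11100011 → 3-byte char #4 = E3 A0 94.
Leading byte 0xE3 = 11100011 matches 1110xxxx → 3-byte sequence.
Byte 1: 0xE3 = 11100011, payload 0011 (4 bits).
Byte 2: 0xA0 = 10100000 (10xxxxxx ✓), payload 100000.
Byte 3: 0x94 = 10010100 (10xxxxxx ✓), payload 010100.
Concatenate: 0011100000010100 = 0x3814 (16 bits → U+3814).

U+3814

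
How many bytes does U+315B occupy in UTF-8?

3

U+315B = 0x315B. UTF-8 uses 1 byte below 0x80, 2 below 0x800, 3 below 0x10000, 4 up to 0x10FFFF. 0x315B is in U+0800–U+FFFF → 3 bytes.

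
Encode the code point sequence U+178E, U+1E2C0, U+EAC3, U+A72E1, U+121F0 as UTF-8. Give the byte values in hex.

E1 9E 8E F0 9E 8B 80 EE AB 83 F2 A7 8B A1 F0 92 87 B0

U+178E: 3-byte form → E1 9E 8E.
U+1E2C0: 4-byte form → F0 9E 8B 80.
U+EAC3: 3-byte form → EE AB 83.
U+A72E1: 4-byte form → F2 A7 8B A1.
U+121F0: 4-byte form → F0 92 87 B0.
Concatenated (18 bytes): E1 9E 8E F0 9E 8B 80 EE AB 83 F2 A7 8B A1 F0 92 87 B0.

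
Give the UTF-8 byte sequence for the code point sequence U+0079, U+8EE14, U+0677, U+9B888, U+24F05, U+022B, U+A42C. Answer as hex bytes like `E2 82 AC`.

79 F2 8E B8 94 D9 B7 F2 9B A2 88 F0 A4 BC 85 C8 AB EA 90 AC

U+0079: 1-byte form → 79.
U+8EE14: 4-byte form → F2 8E B8 94.
U+0677: 2-byte form → D9 B7.
U+9B888: 4-byte form → F2 9B A2 88.
U+24F05: 4-byte form → F0 A4 BC 85.
U+022B: 2-byte form → C8 AB.
U+A42C: 3-byte form → EA 90 AC.
Concatenated (20 bytes): 79 F2 8E B8 94 D9 B7 F2 9B A2 88 F0 A4 BC 85 C8 AB EA 90 AC.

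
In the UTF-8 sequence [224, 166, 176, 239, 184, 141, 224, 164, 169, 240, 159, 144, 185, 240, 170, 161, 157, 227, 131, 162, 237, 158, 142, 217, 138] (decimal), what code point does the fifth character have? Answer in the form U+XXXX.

Offset 0: leading byte 0xE0 = 11100000 → 3-byte char #1 = E0 A6 B0.
Offset 3: leading byte 0xEF = 11101111 → 3-byte char #2 = EF B8 8D.
Offset 6: leading byte 0xE0 = 11100000 → 3-byte char #3 = E0 A4 A9.
Offset 9: leading byte 0xF0 = 11110000 → 4-byte char #4 = F0 9F 90 B9.
Offset 13: leading byte 0xF0 = 11110000 → 4-byte char #5 = F0 AA A1 9D.
Leading byte 0xF0 = 11110000 matches 11110xxx → 4-byte sequence.
Byte 1: 0xF0 = 11110000, payload 000 (3 bits).
Byte 2: 0xAA = 10101010 (10xxxxxx ✓), payload 101010.
Byte 3: 0xA1 = 10100001 (10xxxxxx ✓), payload 100001.
Byte 4: 0x9D = 10011101 (10xxxxxx ✓), payload 011101.
Concatenate: 000101010100001011101 = 0x2A85D (21 bits → U+2A85D).

U+2A85D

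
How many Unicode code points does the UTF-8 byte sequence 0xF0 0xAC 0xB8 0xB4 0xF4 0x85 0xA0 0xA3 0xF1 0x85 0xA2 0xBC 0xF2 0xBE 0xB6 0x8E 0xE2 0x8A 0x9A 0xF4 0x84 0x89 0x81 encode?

6

Byte at offset 0: 0xF0 = 11110000 → 4-byte char (#1). Advance 4.
Byte at offset 4: 0xF4 = 11110100 → 4-byte char (#2). Advance 4.
Byte at offset 8: 0xF1 = 11110001 → 4-byte char (#3). Advance 4.
Byte at offset 12: 0xF2 = 11110010 → 4-byte char (#4). Advance 4.
Byte at offset 16: 0xE2 = 11100010 → 3-byte char (#5). Advance 3.
Byte at offset 19: 0xF4 = 11110100 → 4-byte char (#6). Advance 4.
Reached end at offset 23 after 6 code points.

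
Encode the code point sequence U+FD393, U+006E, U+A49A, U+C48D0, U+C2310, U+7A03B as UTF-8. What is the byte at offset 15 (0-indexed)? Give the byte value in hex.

0x90

U+FD393 → 4-byte form F3 BD 8E 93 at offsets 0–3.
U+006E → 1-byte form 6E at offsets 4–4.
U+A49A → 3-byte form EA 92 9A at offsets 5–7.
U+C48D0 → 4-byte form F3 84 A3 90 at offsets 8–11.
U+C2310 → 4-byte form F3 82 8C 90 at offsets 12–15.
Offset 15 falls in char 5's range; it's byte 4 of F3 82 8C 90 = 0x90.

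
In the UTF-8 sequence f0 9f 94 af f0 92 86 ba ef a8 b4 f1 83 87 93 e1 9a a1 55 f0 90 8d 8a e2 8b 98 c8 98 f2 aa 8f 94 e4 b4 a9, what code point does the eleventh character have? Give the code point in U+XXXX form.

Offset 0: leading byte 0xF0 = 11110000 → 4-byte char #1 = F0 9F 94 AF.
Offset 4: leading byte 0xF0 = 11110000 → 4-byte char #2 = F0 92 86 BA.
Offset 8: leading byte 0xEF = 11101111 → 3-byte char #3 = EF A8 B4.
Offset 11: leading byte 0xF1 = 11110001 → 4-byte char #4 = F1 83 87 93.
Offset 15: leading byte 0xE1 = 11100001 → 3-byte char #5 = E1 9A A1.
Offset 18: leading byte 0x55 = 01010101 → 1-byte char #6 = 55.
Offset 19: leading byte 0xF0 = 11110000 → 4-byte char #7 = F0 90 8D 8A.
Offset 23: leading byte 0xE2 = 11100010 → 3-byte char #8 = E2 8B 98.
Offset 26: leading byte 0xC8 = 11001000 → 2-byte char #9 = C8 98.
Offset 28: leading byte 0xF2 = 11110010 → 4-byte char #10 = F2 AA 8F 94.
Offset 32: leading byte 0xE4 = 11100100 → 3-byte char #11 = E4 B4 A9.
Leading byte 0xE4 = 11100100 matches 1110xxxx → 3-byte sequence.
Byte 1: 0xE4 = 11100100, payload 0100 (4 bits).
Byte 2: 0xB4 = 10110100 (10xxxxxx ✓), payload 110100.
Byte 3: 0xA9 = 10101001 (10xxxxxx ✓), payload 101001.
Concatenate: 0100110100101001 = 0x4D29 (16 bits → U+4D29).

U+4D29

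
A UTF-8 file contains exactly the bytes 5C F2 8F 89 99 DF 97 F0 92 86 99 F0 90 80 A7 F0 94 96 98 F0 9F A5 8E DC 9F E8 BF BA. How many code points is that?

9

Byte at offset 0: 0x5C = 01011100 → 1-byte char (#1). Advance 1.
Byte at offset 1: 0xF2 = 11110010 → 4-byte char (#2). Advance 4.
Byte at offset 5: 0xDF = 11011111 → 2-byte char (#3). Advance 2.
Byte at offset 7: 0xF0 = 11110000 → 4-byte char (#4). Advance 4.
Byte at offset 11: 0xF0 = 11110000 → 4-byte char (#5). Advance 4.
Byte at offset 15: 0xF0 = 11110000 → 4-byte char (#6). Advance 4.
Byte at offset 19: 0xF0 = 11110000 → 4-byte char (#7). Advance 4.
Byte at offset 23: 0xDC = 11011100 → 2-byte char (#8). Advance 2.
Byte at offset 25: 0xE8 = 11101000 → 3-byte char (#9). Advance 3.
Reached end at offset 28 after 9 code points.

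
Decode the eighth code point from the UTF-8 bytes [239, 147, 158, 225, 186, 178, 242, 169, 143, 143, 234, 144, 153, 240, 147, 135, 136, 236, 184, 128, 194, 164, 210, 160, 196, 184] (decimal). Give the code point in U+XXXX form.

U+04A0

Offset 0: leading byte 0xEF = 11101111 → 3-byte char #1 = EF 93 9E.
Offset 3: leading byte 0xE1 = 11100001 → 3-byte char #2 = E1 BA B2.
Offset 6: leading byte 0xF2 = 11110010 → 4-byte char #3 = F2 A9 8F 8F.
Offset 10: leading byte 0xEA = 11101010 → 3-byte char #4 = EA 90 99.
Offset 13: leading byte 0xF0 = 11110000 → 4-byte char #5 = F0 93 87 88.
Offset 17: leading byte 0xEC = 11101100 → 3-byte char #6 = EC B8 80.
Offset 20: leading byte 0xC2 = 11000010 → 2-byte char #7 = C2 A4.
Offset 22: leading byte 0xD2 = 11010010 → 2-byte char #8 = D2 A0.
Leading byte 0xD2 = 11010010 matches 110xxxxx → 2-byte sequence.
Byte 1: 0xD2 = 11010010, payload 10010 (5 bits).
Byte 2: 0xA0 = 10100000 (10xxxxxx ✓), payload 100000.
Concatenate: 10010100000 = 0x4A0 (11 bits → U+04A0).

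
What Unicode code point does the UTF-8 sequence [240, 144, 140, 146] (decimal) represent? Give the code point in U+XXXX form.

Leading byte 0xF0 = 11110000 matches 11110xxx → 4-byte sequence.
Byte 1: 0xF0 = 11110000, payload 000 (3 bits).
Byte 2: 0x90 = 10010000 (10xxxxxx ✓), payload 010000.
Byte 3: 0x8C = 10001100 (10xxxxxx ✓), payload 001100.
Byte 4: 0x92 = 10010010 (10xxxxxx ✓), payload 010010.
Concatenate: 000010000001100010010 = 0x10312 (21 bits → U+10312).

U+10312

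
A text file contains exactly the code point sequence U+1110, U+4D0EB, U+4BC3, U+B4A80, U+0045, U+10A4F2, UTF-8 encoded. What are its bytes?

U+1110: 3-byte form → E1 84 90.
U+4D0EB: 4-byte form → F1 8D 83 AB.
U+4BC3: 3-byte form → E4 AF 83.
U+B4A80: 4-byte form → F2 B4 AA 80.
U+0045: 1-byte form → 45.
U+10A4F2: 4-byte form → F4 8A 93 B2.
Concatenated (19 bytes): E1 84 90 F1 8D 83 AB E4 AF 83 F2 B4 AA 80 45 F4 8A 93 B2.

E1 84 90 F1 8D 83 AB E4 AF 83 F2 B4 AA 80 45 F4 8A 93 B2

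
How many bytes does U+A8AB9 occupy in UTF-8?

U+A8AB9 = 0xA8AB9. UTF-8 uses 1 byte below 0x80, 2 below 0x800, 3 below 0x10000, 4 up to 0x10FFFF. 0xA8AB9 is in U+10000–U+10FFFF → 4 bytes.

4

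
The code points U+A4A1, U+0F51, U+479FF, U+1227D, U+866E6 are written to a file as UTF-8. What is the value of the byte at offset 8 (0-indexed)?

0xA7

U+A4A1 → 3-byte form EA 92 A1 at offsets 0–2.
U+0F51 → 3-byte form E0 BD 91 at offsets 3–5.
U+479FF → 4-byte form F1 87 A7 BF at offsets 6–9.
Offset 8 falls in char 3's range; it's byte 3 of F1 87 A7 BF = 0xA7.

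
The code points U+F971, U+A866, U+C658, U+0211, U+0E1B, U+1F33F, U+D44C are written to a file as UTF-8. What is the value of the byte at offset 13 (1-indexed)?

1-indexed offset 13 is 0-indexed offset 12.
U+F971 → 3-byte form EF A5 B1 at offsets 0–2.
U+A866 → 3-byte form EA A1 A6 at offsets 3–5.
U+C658 → 3-byte form EC 99 98 at offsets 6–8.
U+0211 → 2-byte form C8 91 at offsets 9–10.
U+0E1B → 3-byte form E0 B8 9B at offsets 11–13.
Offset 12 falls in char 5's range; it's byte 2 of E0 B8 9B = 0xB8.

0xB8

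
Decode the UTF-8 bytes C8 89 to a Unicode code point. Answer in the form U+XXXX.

Leading byte 0xC8 = 11001000 matches 110xxxxx → 2-byte sequence.
Byte 1: 0xC8 = 11001000, payload 01000 (5 bits).
Byte 2: 0x89 = 10001001 (10xxxxxx ✓), payload 001001.
Concatenate: 01000001001 = 0x209 (11 bits → U+0209).

U+0209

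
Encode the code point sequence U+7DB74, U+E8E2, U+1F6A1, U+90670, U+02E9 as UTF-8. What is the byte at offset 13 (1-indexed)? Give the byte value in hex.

1-indexed offset 13 is 0-indexed offset 12.
U+7DB74 → 4-byte form F1 BD AD B4 at offsets 0–3.
U+E8E2 → 3-byte form EE A3 A2 at offsets 4–6.
U+1F6A1 → 4-byte form F0 9F 9A A1 at offsets 7–10.
U+90670 → 4-byte form F2 90 99 B0 at offsets 11–14.
Offset 12 falls in char 4's range; it's byte 2 of F2 90 99 B0 = 0x90.

0x90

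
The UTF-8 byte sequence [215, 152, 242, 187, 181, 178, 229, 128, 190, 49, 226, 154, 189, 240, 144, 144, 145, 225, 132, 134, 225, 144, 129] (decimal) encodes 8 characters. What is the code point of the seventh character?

U+1106

Offset 0: leading byte 0xD7 = 11010111 → 2-byte char #1 = D7 98.
Offset 2: leading byte 0xF2 = 11110010 → 4-byte char #2 = F2 BB B5 B2.
Offset 6: leading byte 0xE5 = 11100101 → 3-byte char #3 = E5 80 BE.
Offset 9: leading byte 0x31 = 00110001 → 1-byte char #4 = 31.
Offset 10: leading byte 0xE2 = 11100010 → 3-byte char #5 = E2 9A BD.
Offset 13: leading byte 0xF0 = 11110000 → 4-byte char #6 = F0 90 90 91.
Offset 17: leading byte 0xE1 = 11100001 → 3-byte char #7 = E1 84 86.
Leading byte 0xE1 = 11100001 matches 1110xxxx → 3-byte sequence.
Byte 1: 0xE1 = 11100001, payload 0001 (4 bits).
Byte 2: 0x84 = 10000100 (10xxxxxx ✓), payload 000100.
Byte 3: 0x86 = 10000110 (10xxxxxx ✓), payload 000110.
Concatenate: 0001000100000110 = 0x1106 (16 bits → U+1106).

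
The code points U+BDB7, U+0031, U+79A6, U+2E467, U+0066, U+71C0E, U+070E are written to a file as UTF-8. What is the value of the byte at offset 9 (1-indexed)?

0xAE

1-indexed offset 9 is 0-indexed offset 8.
U+BDB7 → 3-byte form EB B6 B7 at offsets 0–2.
U+0031 → 1-byte form 31 at offsets 3–3.
U+79A6 → 3-byte form E7 A6 A6 at offsets 4–6.
U+2E467 → 4-byte form F0 AE 91 A7 at offsets 7–10.
Offset 8 falls in char 4's range; it's byte 2 of F0 AE 91 A7 = 0xAE.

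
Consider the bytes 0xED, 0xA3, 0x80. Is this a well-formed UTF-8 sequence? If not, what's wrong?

Structurally a 3-byte sequence; payload = 0xD8C0.
But 0xD8C0 is in U+D800–U+DFFF, the surrogate range. Surrogates are not Unicode scalar values and are forbidden in UTF-8.

invalid (encodes a surrogate (U+D800–U+DFFF))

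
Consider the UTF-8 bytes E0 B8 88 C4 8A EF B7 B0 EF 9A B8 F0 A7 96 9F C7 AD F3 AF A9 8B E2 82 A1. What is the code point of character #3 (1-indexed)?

U+FDF0

Offset 0: leading byte 0xE0 = 11100000 → 3-byte char #1 = E0 B8 88.
Offset 3: leading byte 0xC4 = 11000100 → 2-byte char #2 = C4 8A.
Offset 5: leading byte 0xEF = 11101111 → 3-byte char #3 = EF B7 B0.
Leading byte 0xEF = 11101111 matches 1110xxxx → 3-byte sequence.
Byte 1: 0xEF = 11101111, payload 1111 (4 bits).
Byte 2: 0xB7 = 10110111 (10xxxxxx ✓), payload 110111.
Byte 3: 0xB0 = 10110000 (10xxxxxx ✓), payload 110000.
Concatenate: 1111110111110000 = 0xFDF0 (16 bits → U+FDF0).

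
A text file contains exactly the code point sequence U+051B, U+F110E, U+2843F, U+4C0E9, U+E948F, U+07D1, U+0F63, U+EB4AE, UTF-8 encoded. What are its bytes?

U+051B: 2-byte form → D4 9B.
U+F110E: 4-byte form → F3 B1 84 8E.
U+2843F: 4-byte form → F0 A8 90 BF.
U+4C0E9: 4-byte form → F1 8C 83 A9.
U+E948F: 4-byte form → F3 A9 92 8F.
U+07D1: 2-byte form → DF 91.
U+0F63: 3-byte form → E0 BD A3.
U+EB4AE: 4-byte form → F3 AB 92 AE.
Concatenated (27 bytes): D4 9B F3 B1 84 8E F0 A8 90 BF F1 8C 83 A9 F3 A9 92 8F DF 91 E0 BD A3 F3 AB 92 AE.

D4 9B F3 B1 84 8E F0 A8 90 BF F1 8C 83 A9 F3 A9 92 8F DF 91 E0 BD A3 F3 AB 92 AE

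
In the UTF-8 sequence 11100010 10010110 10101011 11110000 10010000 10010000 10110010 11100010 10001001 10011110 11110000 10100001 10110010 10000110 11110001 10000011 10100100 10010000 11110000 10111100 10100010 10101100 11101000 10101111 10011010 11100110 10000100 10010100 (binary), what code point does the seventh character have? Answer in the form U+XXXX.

Offset 0: leading byte 0xE2 = 11100010 → 3-byte char #1 = E2 96 AB.
Offset 3: leading byte 0xF0 = 11110000 → 4-byte char #2 = F0 90 90 B2.
Offset 7: leading byte 0xE2 = 11100010 → 3-byte char #3 = E2 89 9E.
Offset 10: leading byte 0xF0 = 11110000 → 4-byte char #4 = F0 A1 B2 86.
Offset 14: leading byte 0xF1 = 11110001 → 4-byte char #5 = F1 83 A4 90.
Offset 18: leading byte 0xF0 = 11110000 → 4-byte char #6 = F0 BC A2 AC.
Offset 22: leading byte 0xE8 = 11101000 → 3-byte char #7 = E8 AF 9A.
Leading byte 0xE8 = 11101000 matches 1110xxxx → 3-byte sequence.
Byte 1: 0xE8 = 11101000, payload 1000 (4 bits).
Byte 2: 0xAF = 10101111 (10xxxxxx ✓), payload 101111.
Byte 3: 0x9A = 10011010 (10xxxxxx ✓), payload 011010.
Concatenate: 1000101111011010 = 0x8BDA (16 bits → U+8BDA).

U+8BDA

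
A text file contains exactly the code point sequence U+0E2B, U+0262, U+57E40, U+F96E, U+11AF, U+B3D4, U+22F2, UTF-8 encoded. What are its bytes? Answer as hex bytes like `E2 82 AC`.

E0 B8 AB C9 A2 F1 97 B9 80 EF A5 AE E1 86 AF EB 8F 94 E2 8B B2

U+0E2B: 3-byte form → E0 B8 AB.
U+0262: 2-byte form → C9 A2.
U+57E40: 4-byte form → F1 97 B9 80.
U+F96E: 3-byte form → EF A5 AE.
U+11AF: 3-byte form → E1 86 AF.
U+B3D4: 3-byte form → EB 8F 94.
U+22F2: 3-byte form → E2 8B B2.
Concatenated (21 bytes): E0 B8 AB C9 A2 F1 97 B9 80 EF A5 AE E1 86 AF EB 8F 94 E2 8B B2.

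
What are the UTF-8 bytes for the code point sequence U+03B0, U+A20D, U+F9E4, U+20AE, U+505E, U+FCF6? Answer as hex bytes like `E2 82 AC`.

U+03B0: 2-byte form → CE B0.
U+A20D: 3-byte form → EA 88 8D.
U+F9E4: 3-byte form → EF A7 A4.
U+20AE: 3-byte form → E2 82 AE.
U+505E: 3-byte form → E5 81 9E.
U+FCF6: 3-byte form → EF B3 B6.
Concatenated (17 bytes): CE B0 EA 88 8D EF A7 A4 E2 82 AE E5 81 9E EF B3 B6.

CE B0 EA 88 8D EF A7 A4 E2 82 AE E5 81 9E EF B3 B6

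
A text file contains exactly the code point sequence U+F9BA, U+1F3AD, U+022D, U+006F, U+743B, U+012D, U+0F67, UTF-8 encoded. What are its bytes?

U+F9BA: 3-byte form → EF A6 BA.
U+1F3AD: 4-byte form → F0 9F 8E AD.
U+022D: 2-byte form → C8 AD.
U+006F: 1-byte form → 6F.
U+743B: 3-byte form → E7 90 BB.
U+012D: 2-byte form → C4 AD.
U+0F67: 3-byte form → E0 BD A7.
Concatenated (18 bytes): EF A6 BA F0 9F 8E AD C8 AD 6F E7 90 BB C4 AD E0 BD A7.

EF A6 BA F0 9F 8E AD C8 AD 6F E7 90 BB C4 AD E0 BD A7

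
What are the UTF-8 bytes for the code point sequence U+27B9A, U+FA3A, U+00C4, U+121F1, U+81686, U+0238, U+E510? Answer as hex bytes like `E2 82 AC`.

F0 A7 AE 9A EF A8 BA C3 84 F0 92 87 B1 F2 81 9A 86 C8 B8 EE 94 90

U+27B9A: 4-byte form → F0 A7 AE 9A.
U+FA3A: 3-byte form → EF A8 BA.
U+00C4: 2-byte form → C3 84.
U+121F1: 4-byte form → F0 92 87 B1.
U+81686: 4-byte form → F2 81 9A 86.
U+0238: 2-byte form → C8 B8.
U+E510: 3-byte form → EE 94 90.
Concatenated (22 bytes): F0 A7 AE 9A EF A8 BA C3 84 F0 92 87 B1 F2 81 9A 86 C8 B8 EE 94 90.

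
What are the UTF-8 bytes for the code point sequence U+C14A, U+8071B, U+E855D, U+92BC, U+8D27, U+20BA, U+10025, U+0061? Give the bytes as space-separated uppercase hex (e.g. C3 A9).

U+C14A: 3-byte form → EC 85 8A.
U+8071B: 4-byte form → F2 80 9C 9B.
U+E855D: 4-byte form → F3 A8 95 9D.
U+92BC: 3-byte form → E9 8A BC.
U+8D27: 3-byte form → E8 B4 A7.
U+20BA: 3-byte form → E2 82 BA.
U+10025: 4-byte form → F0 90 80 A5.
U+0061: 1-byte form → 61.
Concatenated (25 bytes): EC 85 8A F2 80 9C 9B F3 A8 95 9D E9 8A BC E8 B4 A7 E2 82 BA F0 90 80 A5 61.

EC 85 8A F2 80 9C 9B F3 A8 95 9D E9 8A BC E8 B4 A7 E2 82 BA F0 90 80 A5 61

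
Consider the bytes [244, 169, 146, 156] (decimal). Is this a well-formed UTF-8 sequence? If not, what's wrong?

invalid (encodes a value above U+10FFFF)

Leading byte 0xF4 = 11110100 → 4-byte form.
Payload = 0x12949C, which exceeds U+10FFFF, the maximum Unicode code point. (Leading bytes F5–FF, or F4 followed by ≥ 0x90, are invalid.)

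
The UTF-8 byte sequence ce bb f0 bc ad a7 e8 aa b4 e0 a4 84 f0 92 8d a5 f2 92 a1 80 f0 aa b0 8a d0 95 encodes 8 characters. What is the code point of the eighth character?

Offset 0: leading byte 0xCE = 11001110 → 2-byte char #1 = CE BB.
Offset 2: leading byte 0xF0 = 11110000 → 4-byte char #2 = F0 BC AD A7.
Offset 6: leading byte 0xE8 = 11101000 → 3-byte char #3 = E8 AA B4.
Offset 9: leading byte 0xE0 = 11100000 → 3-byte char #4 = E0 A4 84.
Offset 12: leading byte 0xF0 = 11110000 → 4-byte char #5 = F0 92 8D A5.
Offset 16: leading byte 0xF2 = 11110010 → 4-byte char #6 = F2 92 A1 80.
Offset 20: leading byte 0xF0 = 11110000 → 4-byte char #7 = F0 AA B0 8A.
Offset 24: leading byte 0xD0 = 11010000 → 2-byte char #8 = D0 95.
Leading byte 0xD0 = 11010000 matches 110xxxxx → 2-byte sequence.
Byte 1: 0xD0 = 11010000, payload 10000 (5 bits).
Byte 2: 0x95 = 10010101 (10xxxxxx ✓), payload 010101.
Concatenate: 10000010101 = 0x415 (11 bits → U+0415).

U+0415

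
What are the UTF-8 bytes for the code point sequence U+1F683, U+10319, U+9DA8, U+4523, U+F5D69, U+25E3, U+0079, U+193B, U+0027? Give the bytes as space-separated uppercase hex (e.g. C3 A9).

F0 9F 9A 83 F0 90 8C 99 E9 B6 A8 E4 94 A3 F3 B5 B5 A9 E2 97 A3 79 E1 A4 BB 27

U+1F683: 4-byte form → F0 9F 9A 83.
U+10319: 4-byte form → F0 90 8C 99.
U+9DA8: 3-byte form → E9 B6 A8.
U+4523: 3-byte form → E4 94 A3.
U+F5D69: 4-byte form → F3 B5 B5 A9.
U+25E3: 3-byte form → E2 97 A3.
U+0079: 1-byte form → 79.
U+193B: 3-byte form → E1 A4 BB.
U+0027: 1-byte form → 27.
Concatenated (26 bytes): F0 9F 9A 83 F0 90 8C 99 E9 B6 A8 E4 94 A3 F3 B5 B5 A9 E2 97 A3 79 E1 A4 BB 27.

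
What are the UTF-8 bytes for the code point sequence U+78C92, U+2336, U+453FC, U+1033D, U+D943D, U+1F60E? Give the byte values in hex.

F1 B8 B2 92 E2 8C B6 F1 85 8F BC F0 90 8C BD F3 99 90 BD F0 9F 98 8E

U+78C92: 4-byte form → F1 B8 B2 92.
U+2336: 3-byte form → E2 8C B6.
U+453FC: 4-byte form → F1 85 8F BC.
U+1033D: 4-byte form → F0 90 8C BD.
U+D943D: 4-byte form → F3 99 90 BD.
U+1F60E: 4-byte form → F0 9F 98 8E.
Concatenated (23 bytes): F1 B8 B2 92 E2 8C B6 F1 85 8F BC F0 90 8C BD F3 99 90 BD F0 9F 98 8E.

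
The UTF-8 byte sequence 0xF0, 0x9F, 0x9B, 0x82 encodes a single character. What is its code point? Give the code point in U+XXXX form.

Leading byte 0xF0 = 11110000 matches 11110xxx → 4-byte sequence.
Byte 1: 0xF0 = 11110000, payload 000 (3 bits).
Byte 2: 0x9F = 10011111 (10xxxxxx ✓), payload 011111.
Byte 3: 0x9B = 10011011 (10xxxxxx ✓), payload 011011.
Byte 4: 0x82 = 10000010 (10xxxxxx ✓), payload 000010.
Concatenate: 000011111011011000010 = 0x1F6C2 (21 bits → U+1F6C2).

U+1F6C2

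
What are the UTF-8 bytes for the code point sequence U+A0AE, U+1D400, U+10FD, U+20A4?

EA 82 AE F0 9D 90 80 E1 83 BD E2 82 A4

U+A0AE: 3-byte form → EA 82 AE.
U+1D400: 4-byte form → F0 9D 90 80.
U+10FD: 3-byte form → E1 83 BD.
U+20A4: 3-byte form → E2 82 A4.
Concatenated (13 bytes): EA 82 AE F0 9D 90 80 E1 83 BD E2 82 A4.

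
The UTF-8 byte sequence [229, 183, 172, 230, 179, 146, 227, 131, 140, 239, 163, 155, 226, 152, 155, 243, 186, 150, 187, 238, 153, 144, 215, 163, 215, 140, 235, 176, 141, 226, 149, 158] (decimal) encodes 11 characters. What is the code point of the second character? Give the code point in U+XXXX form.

U+6CD2

Offset 0: leading byte 0xE5 = 11100101 → 3-byte char #1 = E5 B7 AC.
Offset 3: leading byte 0xE6 = 11100110 → 3-byte char #2 = E6 B3 92.
Leading byte 0xE6 = 11100110 matches 1110xxxx → 3-byte sequence.
Byte 1: 0xE6 = 11100110, payload 0110 (4 bits).
Byte 2: 0xB3 = 10110011 (10xxxxxx ✓), payload 110011.
Byte 3: 0x92 = 10010010 (10xxxxxx ✓), payload 010010.
Concatenate: 0110110011010010 = 0x6CD2 (16 bits → U+6CD2).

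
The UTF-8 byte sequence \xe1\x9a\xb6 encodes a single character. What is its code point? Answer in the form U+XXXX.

U+16B6

Leading byte 0xE1 = 11100001 matches 1110xxxx → 3-byte sequence.
Byte 1: 0xE1 = 11100001, payload 0001 (4 bits).
Byte 2: 0x9A = 10011010 (10xxxxxx ✓), payload 011010.
Byte 3: 0xB6 = 10110110 (10xxxxxx ✓), payload 110110.
Concatenate: 0001011010110110 = 0x16B6 (16 bits → U+16B6).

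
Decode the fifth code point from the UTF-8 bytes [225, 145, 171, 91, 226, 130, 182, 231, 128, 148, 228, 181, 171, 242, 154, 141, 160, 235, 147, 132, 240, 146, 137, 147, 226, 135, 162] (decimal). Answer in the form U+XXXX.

Offset 0: leading byte 0xE1 = 11100001 → 3-byte char #1 = E1 91 AB.
Offset 3: leading byte 0x5B = 01011011 → 1-byte char #2 = 5B.
Offset 4: leading byte 0xE2 = 11100010 → 3-byte char #3 = E2 82 B6.
Offset 7: leading byte 0xE7 = 11100111 → 3-byte char #4 = E7 80 94.
Offset 10: leading byte 0xE4 = 11100100 → 3-byte char #5 = E4 B5 AB.
Leading byte 0xE4 = 11100100 matches 1110xxxx → 3-byte sequence.
Byte 1: 0xE4 = 11100100, payload 0100 (4 bits).
Byte 2: 0xB5 = 10110101 (10xxxxxx ✓), payload 110101.
Byte 3: 0xAB = 10101011 (10xxxxxx ✓), payload 101011.
Concatenate: 0100110101101011 = 0x4D6B (16 bits → U+4D6B).

U+4D6B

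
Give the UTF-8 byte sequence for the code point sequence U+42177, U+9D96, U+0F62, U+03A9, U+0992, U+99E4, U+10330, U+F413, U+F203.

U+42177: 4-byte form → F1 82 85 B7.
U+9D96: 3-byte form → E9 B6 96.
U+0F62: 3-byte form → E0 BD A2.
U+03A9: 2-byte form → CE A9.
U+0992: 3-byte form → E0 A6 92.
U+99E4: 3-byte form → E9 A7 A4.
U+10330: 4-byte form → F0 90 8C B0.
U+F413: 3-byte form → EF 90 93.
U+F203: 3-byte form → EF 88 83.
Concatenated (28 bytes): F1 82 85 B7 E9 B6 96 E0 BD A2 CE A9 E0 A6 92 E9 A7 A4 F0 90 8C B0 EF 90 93 EF 88 83.

F1 82 85 B7 E9 B6 96 E0 BD A2 CE A9 E0 A6 92 E9 A7 A4 F0 90 8C B0 EF 90 93 EF 88 83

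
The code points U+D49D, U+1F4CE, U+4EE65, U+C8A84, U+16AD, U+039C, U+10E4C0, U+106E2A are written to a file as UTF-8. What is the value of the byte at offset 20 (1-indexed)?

0x9C

1-indexed offset 20 is 0-indexed offset 19.
U+D49D → 3-byte form ED 92 9D at offsets 0–2.
U+1F4CE → 4-byte form F0 9F 93 8E at offsets 3–6.
U+4EE65 → 4-byte form F1 8E B9 A5 at offsets 7–10.
U+C8A84 → 4-byte form F3 88 AA 84 at offsets 11–14.
U+16AD → 3-byte form E1 9A AD at offsets 15–17.
U+039C → 2-byte form CE 9C at offsets 18–19.
Offset 19 falls in char 6's range; it's byte 2 of CE 9C = 0x9C.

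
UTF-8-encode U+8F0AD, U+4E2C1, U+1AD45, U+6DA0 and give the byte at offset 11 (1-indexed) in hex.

0xB5

1-indexed offset 11 is 0-indexed offset 10.
U+8F0AD → 4-byte form F2 8F 82 AD at offsets 0–3.
U+4E2C1 → 4-byte form F1 8E 8B 81 at offsets 4–7.
U+1AD45 → 4-byte form F0 9A B5 85 at offsets 8–11.
Offset 10 falls in char 3's range; it's byte 3 of F0 9A B5 85 = 0xB5.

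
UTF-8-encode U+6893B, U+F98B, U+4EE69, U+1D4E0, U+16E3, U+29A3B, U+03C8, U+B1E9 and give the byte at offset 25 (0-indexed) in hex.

U+6893B → 4-byte form F1 A8 A4 BB at offsets 0–3.
U+F98B → 3-byte form EF A6 8B at offsets 4–6.
U+4EE69 → 4-byte form F1 8E B9 A9 at offsets 7–10.
U+1D4E0 → 4-byte form F0 9D 93 A0 at offsets 11–14.
U+16E3 → 3-byte form E1 9B A3 at offsets 15–17.
U+29A3B → 4-byte form F0 A9 A8 BB at offsets 18–21.
U+03C8 → 2-byte form CF 88 at offsets 22–23.
U+B1E9 → 3-byte form EB 87 A9 at offsets 24–26.
Offset 25 falls in char 8's range; it's byte 2 of EB 87 A9 = 0x87.

0x87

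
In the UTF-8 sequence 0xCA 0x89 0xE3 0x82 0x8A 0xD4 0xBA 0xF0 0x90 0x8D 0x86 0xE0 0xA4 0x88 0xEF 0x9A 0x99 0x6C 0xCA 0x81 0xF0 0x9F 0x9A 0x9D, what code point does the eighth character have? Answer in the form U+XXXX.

Offset 0: leading byte 0xCA = 11001010 → 2-byte char #1 = CA 89.
Offset 2: leading byte 0xE3 = 11100011 → 3-byte char #2 = E3 82 8A.
Offset 5: leading byte 0xD4 = 11010100 → 2-byte char #3 = D4 BA.
Offset 7: leading byte 0xF0 = 11110000 → 4-byte char #4 = F0 90 8D 86.
Offset 11: leading byte 0xE0 = 11100000 → 3-byte char #5 = E0 A4 88.
Offset 14: leading byte 0xEF = 11101111 → 3-byte char #6 = EF 9A 99.
Offset 17: leading byte 0x6C = 01101100 → 1-byte char #7 = 6C.
Offset 18: leading byte 0xCA = 11001010 → 2-byte char #8 = CA 81.
Leading byte 0xCA = 11001010 matches 110xxxxx → 2-byte sequence.
Byte 1: 0xCA = 11001010, payload 01010 (5 bits).
Byte 2: 0x81 = 10000001 (10xxxxxx ✓), payload 000001.
Concatenate: 01010000001 = 0x281 (11 bits → U+0281).

U+0281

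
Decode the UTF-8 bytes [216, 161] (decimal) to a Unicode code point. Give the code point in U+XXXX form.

Leading byte 0xD8 = 11011000 matches 110xxxxx → 2-byte sequence.
Byte 1: 0xD8 = 11011000, payload 11000 (5 bits).
Byte 2: 0xA1 = 10100001 (10xxxxxx ✓), payload 100001.
Concatenate: 11000100001 = 0x621 (11 bits → U+0621).

U+0621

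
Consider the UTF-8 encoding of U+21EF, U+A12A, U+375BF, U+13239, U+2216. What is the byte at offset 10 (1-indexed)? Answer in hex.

1-indexed offset 10 is 0-indexed offset 9.
U+21EF → 3-byte form E2 87 AF at offsets 0–2.
U+A12A → 3-byte form EA 84 AA at offsets 3–5.
U+375BF → 4-byte form F0 B7 96 BF at offsets 6–9.
Offset 9 falls in char 3's range; it's byte 4 of F0 B7 96 BF = 0xBF.

0xBF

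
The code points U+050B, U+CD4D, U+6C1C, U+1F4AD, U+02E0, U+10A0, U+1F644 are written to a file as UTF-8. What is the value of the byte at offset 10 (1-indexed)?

1-indexed offset 10 is 0-indexed offset 9.
U+050B → 2-byte form D4 8B at offsets 0–1.
U+CD4D → 3-byte form EC B5 8D at offsets 2–4.
U+6C1C → 3-byte form E6 B0 9C at offsets 5–7.
U+1F4AD → 4-byte form F0 9F 92 AD at offsets 8–11.
Offset 9 falls in char 4's range; it's byte 2 of F0 9F 92 AD = 0x9F.

0x9F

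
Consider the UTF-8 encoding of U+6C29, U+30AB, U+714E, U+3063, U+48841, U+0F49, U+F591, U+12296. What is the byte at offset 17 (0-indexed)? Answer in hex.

0xBD

U+6C29 → 3-byte form E6 B0 A9 at offsets 0–2.
U+30AB → 3-byte form E3 82 AB at offsets 3–5.
U+714E → 3-byte form E7 85 8E at offsets 6–8.
U+3063 → 3-byte form E3 81 A3 at offsets 9–11.
U+48841 → 4-byte form F1 88 A1 81 at offsets 12–15.
U+0F49 → 3-byte form E0 BD 89 at offsets 16–18.
Offset 17 falls in char 6's range; it's byte 2 of E0 BD 89 = 0xBD.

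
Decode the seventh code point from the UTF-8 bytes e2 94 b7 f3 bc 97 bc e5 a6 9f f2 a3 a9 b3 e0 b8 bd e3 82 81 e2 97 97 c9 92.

U+25D7

Offset 0: leading byte 0xE2 = 11100010 → 3-byte char #1 = E2 94 B7.
Offset 3: leading byte 0xF3 = 11110011 → 4-byte char #2 = F3 BC 97 BC.
Offset 7: leading byte 0xE5 = 11100101 → 3-byte char #3 = E5 A6 9F.
Offset 10: leading byte 0xF2 = 11110010 → 4-byte char #4 = F2 A3 A9 B3.
Offset 14: leading byte 0xE0 = 11100000 → 3-byte char #5 = E0 B8 BD.
Offset 17: leading byte 0xE3 = 11100011 → 3-byte char #6 = E3 82 81.
Offset 20: leading byte 0xE2 = 11100010 → 3-byte char #7 = E2 97 97.
Leading byte 0xE2 = 11100010 matches 1110xxxx → 3-byte sequence.
Byte 1: 0xE2 = 11100010, payload 0010 (4 bits).
Byte 2: 0x97 = 10010111 (10xxxxxx ✓), payload 010111.
Byte 3: 0x97 = 10010111 (10xxxxxx ✓), payload 010111.
Concatenate: 0010010111010111 = 0x25D7 (16 bits → U+25D7).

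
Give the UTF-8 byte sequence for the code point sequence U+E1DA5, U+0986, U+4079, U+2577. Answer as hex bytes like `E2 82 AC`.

F3 A1 B6 A5 E0 A6 86 E4 81 B9 E2 95 B7

U+E1DA5: 4-byte form → F3 A1 B6 A5.
U+0986: 3-byte form → E0 A6 86.
U+4079: 3-byte form → E4 81 B9.
U+2577: 3-byte form → E2 95 B7.
Concatenated (13 bytes): F3 A1 B6 A5 E0 A6 86 E4 81 B9 E2 95 B7.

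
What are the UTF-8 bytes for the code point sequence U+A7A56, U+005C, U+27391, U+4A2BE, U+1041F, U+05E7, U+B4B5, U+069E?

U+A7A56: 4-byte form → F2 A7 A9 96.
U+005C: 1-byte form → 5C.
U+27391: 4-byte form → F0 A7 8E 91.
U+4A2BE: 4-byte form → F1 8A 8A BE.
U+1041F: 4-byte form → F0 90 90 9F.
U+05E7: 2-byte form → D7 A7.
U+B4B5: 3-byte form → EB 92 B5.
U+069E: 2-byte form → DA 9E.
Concatenated (24 bytes): F2 A7 A9 96 5C F0 A7 8E 91 F1 8A 8A BE F0 90 90 9F D7 A7 EB 92 B5 DA 9E.

F2 A7 A9 96 5C F0 A7 8E 91 F1 8A 8A BE F0 90 90 9F D7 A7 EB 92 B5 DA 9E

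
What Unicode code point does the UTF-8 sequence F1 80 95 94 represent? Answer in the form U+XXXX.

U+40554

Leading byte 0xF1 = 11110001 matches 11110xxx → 4-byte sequence.
Byte 1: 0xF1 = 11110001, payload 001 (3 bits).
Byte 2: 0x80 = 10000000 (10xxxxxx ✓), payload 000000.
Byte 3: 0x95 = 10010101 (10xxxxxx ✓), payload 010101.
Byte 4: 0x94 = 10010100 (10xxxxxx ✓), payload 010100.
Concatenate: 001000000010101010100 = 0x40554 (21 bits → U+40554).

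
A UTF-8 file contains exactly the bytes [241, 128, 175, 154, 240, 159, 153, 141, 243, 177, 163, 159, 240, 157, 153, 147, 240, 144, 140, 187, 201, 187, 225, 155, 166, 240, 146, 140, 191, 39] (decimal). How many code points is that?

Byte at offset 0: 0xF1 = 11110001 → 4-byte char (#1). Advance 4.
Byte at offset 4: 0xF0 = 11110000 → 4-byte char (#2). Advance 4.
Byte at offset 8: 0xF3 = 11110011 → 4-byte char (#3). Advance 4.
Byte at offset 12: 0xF0 = 11110000 → 4-byte char (#4). Advance 4.
Byte at offset 16: 0xF0 = 11110000 → 4-byte char (#5). Advance 4.
Byte at offset 20: 0xC9 = 11001001 → 2-byte char (#6). Advance 2.
Byte at offset 22: 0xE1 = 11100001 → 3-byte char (#7). Advance 3.
Byte at offset 25: 0xF0 = 11110000 → 4-byte char (#8). Advance 4.
Byte at offset 29: 0x27 = 00100111 → 1-byte char (#9). Advance 1.
Reached end at offset 30 after 9 code points.

9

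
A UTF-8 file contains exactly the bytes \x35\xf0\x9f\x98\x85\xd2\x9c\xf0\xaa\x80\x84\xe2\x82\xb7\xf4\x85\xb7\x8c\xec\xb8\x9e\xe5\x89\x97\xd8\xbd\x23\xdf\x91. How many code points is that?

Byte at offset 0: 0x35 = 00110101 → 1-byte char (#1). Advance 1.
Byte at offset 1: 0xF0 = 11110000 → 4-byte char (#2). Advance 4.
Byte at offset 5: 0xD2 = 11010010 → 2-byte char (#3). Advance 2.
Byte at offset 7: 0xF0 = 11110000 → 4-byte char (#4). Advance 4.
Byte at offset 11: 0xE2 = 11100010 → 3-byte char (#5). Advance 3.
Byte at offset 14: 0xF4 = 11110100 → 4-byte char (#6). Advance 4.
Byte at offset 18: 0xEC = 11101100 → 3-byte char (#7). Advance 3.
Byte at offset 21: 0xE5 = 11100101 → 3-byte char (#8). Advance 3.
Byte at offset 24: 0xD8 = 11011000 → 2-byte char (#9). Advance 2.
Byte at offset 26: 0x23 = 00100011 → 1-byte char (#10). Advance 1.
Byte at offset 27: 0xDF = 11011111 → 2-byte char (#11). Advance 2.
Reached end at offset 29 after 11 code points.

11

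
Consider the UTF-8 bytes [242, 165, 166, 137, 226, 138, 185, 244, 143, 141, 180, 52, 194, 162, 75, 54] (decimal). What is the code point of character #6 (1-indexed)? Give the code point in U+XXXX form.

Offset 0: leading byte 0xF2 = 11110010 → 4-byte char #1 = F2 A5 A6 89.
Offset 4: leading byte 0xE2 = 11100010 → 3-byte char #2 = E2 8A B9.
Offset 7: leading byte 0xF4 = 11110100 → 4-byte char #3 = F4 8F 8D B4.
Offset 11: leading byte 0x34 = 00110100 → 1-byte char #4 = 34.
Offset 12: leading byte 0xC2 = 11000010 → 2-byte char #5 = C2 A2.
Offset 14: leading byte 0x4B = 01001011 → 1-byte char #6 = 4B.
Leading byte 0x4B = 01001011 matches 0xxxxxxx → 1-byte sequence.
Byte 1: 0x4B = 01001011, payload 1001011 (7 bits).
Concatenate: 1001011 = 0x4B (7 bits → U+004B).

U+004B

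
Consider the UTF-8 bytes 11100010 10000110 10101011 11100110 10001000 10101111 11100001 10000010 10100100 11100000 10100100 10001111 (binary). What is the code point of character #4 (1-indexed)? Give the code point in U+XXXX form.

Offset 0: leading byte 0xE2 = 11100010 → 3-byte char #1 = E2 86 AB.
Offset 3: leading byte 0xE6 = 11100110 → 3-byte char #2 = E6 88 AF.
Offset 6: leading byte 0xE1 = 11100001 → 3-byte char #3 = E1 82 A4.
Offset 9: leading byte 0xE0 = 11100000 → 3-byte char #4 = E0 A4 8F.
Leading byte 0xE0 = 11100000 matches 1110xxxx → 3-byte sequence.
Byte 1: 0xE0 = 11100000, payload 0000 (4 bits).
Byte 2: 0xA4 = 10100100 (10xxxxxx ✓), payload 100100.
Byte 3: 0x8F = 10001111 (10xxxxxx ✓), payload 001111.
Concatenate: 0000100100001111 = 0x90F (16 bits → U+090F).

U+090F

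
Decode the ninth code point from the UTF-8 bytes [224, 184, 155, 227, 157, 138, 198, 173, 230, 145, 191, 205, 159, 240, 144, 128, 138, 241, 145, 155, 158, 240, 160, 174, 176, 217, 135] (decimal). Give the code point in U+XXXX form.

Offset 0: leading byte 0xE0 = 11100000 → 3-byte char #1 = E0 B8 9B.
Offset 3: leading byte 0xE3 = 11100011 → 3-byte char #2 = E3 9D 8A.
Offset 6: leading byte 0xC6 = 11000110 → 2-byte char #3 = C6 AD.
Offset 8: leading byte 0xE6 = 11100110 → 3-byte char #4 = E6 91 BF.
Offset 11: leading byte 0xCD = 11001101 → 2-byte char #5 = CD 9F.
Offset 13: leading byte 0xF0 = 11110000 → 4-byte char #6 = F0 90 80 8A.
Offset 17: leading byte 0xF1 = 11110001 → 4-byte char #7 = F1 91 9B 9E.
Offset 21: leading byte 0xF0 = 11110000 → 4-byte char #8 = F0 A0 AE B0.
Offset 25: leading byte 0xD9 = 11011001 → 2-byte char #9 = D9 87.
Leading byte 0xD9 = 11011001 matches 110xxxxx → 2-byte sequence.
Byte 1: 0xD9 = 11011001, payload 11001 (5 bits).
Byte 2: 0x87 = 10000111 (10xxxxxx ✓), payload 000111.
Concatenate: 11001000111 = 0x647 (11 bits → U+0647).

U+0647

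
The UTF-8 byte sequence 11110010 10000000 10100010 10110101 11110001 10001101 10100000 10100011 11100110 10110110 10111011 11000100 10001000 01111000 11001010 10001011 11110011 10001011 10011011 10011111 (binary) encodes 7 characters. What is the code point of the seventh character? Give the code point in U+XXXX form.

U+CB6DF

Offset 0: leading byte 0xF2 = 11110010 → 4-byte char #1 = F2 80 A2 B5.
Offset 4: leading byte 0xF1 = 11110001 → 4-byte char #2 = F1 8D A0 A3.
Offset 8: leading byte 0xE6 = 11100110 → 3-byte char #3 = E6 B6 BB.
Offset 11: leading byte 0xC4 = 11000100 → 2-byte char #4 = C4 88.
Offset 13: leading byte 0x78 = 01111000 → 1-byte char #5 = 78.
Offset 14: leading byte 0xCA = 11001010 → 2-byte char #6 = CA 8B.
Offset 16: leading byte 0xF3 = 11110011 → 4-byte char #7 = F3 8B 9B 9F.
Leading byte 0xF3 = 11110011 matches 11110xxx → 4-byte sequence.
Byte 1: 0xF3 = 11110011, payload 011 (3 bits).
Byte 2: 0x8B = 10001011 (10xxxxxx ✓), payload 001011.
Byte 3: 0x9B = 10011011 (10xxxxxx ✓), payload 011011.
Byte 4: 0x9F = 10011111 (10xxxxxx ✓), payload 011111.
Concatenate: 011001011011011011111 = 0xCB6DF (21 bits → U+CB6DF).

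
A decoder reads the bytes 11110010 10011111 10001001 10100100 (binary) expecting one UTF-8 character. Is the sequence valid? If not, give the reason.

Leading byte 0xF2 = 11110010 → 4-byte form.
Continuation bytes 0x9F=10011111, 0x89=10001001, 0xA4=10100100 all match 10xxxxxx.
Decoded value 0x9F264 is ≥ 0x10000 (shortest form) and not a surrogate.

valid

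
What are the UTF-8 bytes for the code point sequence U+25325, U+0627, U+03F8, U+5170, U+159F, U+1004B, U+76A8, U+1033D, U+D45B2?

F0 A5 8C A5 D8 A7 CF B8 E5 85 B0 E1 96 9F F0 90 81 8B E7 9A A8 F0 90 8C BD F3 94 96 B2

U+25325: 4-byte form → F0 A5 8C A5.
U+0627: 2-byte form → D8 A7.
U+03F8: 2-byte form → CF B8.
U+5170: 3-byte form → E5 85 B0.
U+159F: 3-byte form → E1 96 9F.
U+1004B: 4-byte form → F0 90 81 8B.
U+76A8: 3-byte form → E7 9A A8.
U+1033D: 4-byte form → F0 90 8C BD.
U+D45B2: 4-byte form → F3 94 96 B2.
Concatenated (29 bytes): F0 A5 8C A5 D8 A7 CF B8 E5 85 B0 E1 96 9F F0 90 81 8B E7 9A A8 F0 90 8C BD F3 94 96 B2.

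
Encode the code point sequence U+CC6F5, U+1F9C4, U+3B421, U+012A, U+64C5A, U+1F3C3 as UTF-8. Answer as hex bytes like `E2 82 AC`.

F3 8C 9B B5 F0 9F A7 84 F0 BB 90 A1 C4 AA F1 A4 B1 9A F0 9F 8F 83

U+CC6F5: 4-byte form → F3 8C 9B B5.
U+1F9C4: 4-byte form → F0 9F A7 84.
U+3B421: 4-byte form → F0 BB 90 A1.
U+012A: 2-byte form → C4 AA.
U+64C5A: 4-byte form → F1 A4 B1 9A.
U+1F3C3: 4-byte form → F0 9F 8F 83.
Concatenated (22 bytes): F3 8C 9B B5 F0 9F A7 84 F0 BB 90 A1 C4 AA F1 A4 B1 9A F0 9F 8F 83.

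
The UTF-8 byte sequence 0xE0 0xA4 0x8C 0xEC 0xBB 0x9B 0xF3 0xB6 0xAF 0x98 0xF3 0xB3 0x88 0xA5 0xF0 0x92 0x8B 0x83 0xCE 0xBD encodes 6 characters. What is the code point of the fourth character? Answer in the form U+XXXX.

U+F3225

Offset 0: leading byte 0xE0 = 11100000 → 3-byte char #1 = E0 A4 8C.
Offset 3: leading byte 0xEC = 11101100 → 3-byte char #2 = EC BB 9B.
Offset 6: leading byte 0xF3 = 11110011 → 4-byte char #3 = F3 B6 AF 98.
Offset 10: leading byte 0xF3 = 11110011 → 4-byte char #4 = F3 B3 88 A5.
Leading byte 0xF3 = 11110011 matches 11110xxx → 4-byte sequence.
Byte 1: 0xF3 = 11110011, payload 011 (3 bits).
Byte 2: 0xB3 = 10110011 (10xxxxxx ✓), payload 110011.
Byte 3: 0x88 = 10001000 (10xxxxxx ✓), payload 001000.
Byte 4: 0xA5 = 10100101 (10xxxxxx ✓), payload 100101.
Concatenate: 011110011001000100101 = 0xF3225 (21 bits → U+F3225).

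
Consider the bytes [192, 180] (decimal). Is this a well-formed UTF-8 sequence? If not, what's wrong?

invalid (overlong encoding)

Leading byte 0xC0 = 11000000 → 2-byte form.
Continuation bytes all match 10xxxxxx. Payload decodes to 0x34.
But 0x34 < 0x80, the minimum for a 2-byte sequence — this is an overlong encoding.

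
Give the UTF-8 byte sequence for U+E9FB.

EE A7 BB

U+E9FB = 0xE9FB = 59899 decimal. In range U+0800–U+FFFF → 3-byte form: 1110xxxx 10xxxxxx 10xxxxxx.
Binary (16 bits): 1110100111111011.
Split 4+6+6: 1110 | 100111 | 111011.
Byte 1: 11101110 = 0xEE.
Byte 2: 10100111 = 0xA7.
Byte 3: 10111011 = 0xBB.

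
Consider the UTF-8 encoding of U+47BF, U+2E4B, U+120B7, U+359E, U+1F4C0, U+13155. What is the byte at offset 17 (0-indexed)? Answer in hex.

U+47BF → 3-byte form E4 9E BF at offsets 0–2.
U+2E4B → 3-byte form E2 B9 8B at offsets 3–5.
U+120B7 → 4-byte form F0 92 82 B7 at offsets 6–9.
U+359E → 3-byte form E3 96 9E at offsets 10–12.
U+1F4C0 → 4-byte form F0 9F 93 80 at offsets 13–16.
U+13155 → 4-byte form F0 93 85 95 at offsets 17–20.
Offset 17 falls in char 6's range; it's byte 1 of F0 93 85 95 = 0xF0.

0xF0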